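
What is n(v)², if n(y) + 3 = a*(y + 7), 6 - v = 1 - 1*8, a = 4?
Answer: 5929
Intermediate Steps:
v = 13 (v = 6 - (1 - 1*8) = 6 - (1 - 8) = 6 - 1*(-7) = 6 + 7 = 13)
n(y) = 25 + 4*y (n(y) = -3 + 4*(y + 7) = -3 + 4*(7 + y) = -3 + (28 + 4*y) = 25 + 4*y)
n(v)² = (25 + 4*13)² = (25 + 52)² = 77² = 5929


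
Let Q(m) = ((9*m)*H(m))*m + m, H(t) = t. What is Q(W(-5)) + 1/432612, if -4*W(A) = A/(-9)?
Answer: -10154221/62296128 ≈ -0.16300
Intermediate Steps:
W(A) = A/36 (W(A) = -A/(4*(-9)) = -A*(-1)/(4*9) = -(-1)*A/36 = A/36)
Q(m) = m + 9*m**3 (Q(m) = ((9*m)*m)*m + m = (9*m**2)*m + m = 9*m**3 + m = m + 9*m**3)
Q(W(-5)) + 1/432612 = ((1/36)*(-5) + 9*((1/36)*(-5))**3) + 1/432612 = (-5/36 + 9*(-5/36)**3) + 1/432612 = (-5/36 + 9*(-125/46656)) + 1/432612 = (-5/36 - 125/5184) + 1/432612 = -845/5184 + 1/432612 = -10154221/62296128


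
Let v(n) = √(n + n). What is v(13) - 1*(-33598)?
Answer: 33598 + √26 ≈ 33603.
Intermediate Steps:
v(n) = √2*√n (v(n) = √(2*n) = √2*√n)
v(13) - 1*(-33598) = √2*√13 - 1*(-33598) = √26 + 33598 = 33598 + √26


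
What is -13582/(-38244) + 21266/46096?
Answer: 179921597/220361928 ≈ 0.81648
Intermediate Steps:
-13582/(-38244) + 21266/46096 = -13582*(-1/38244) + 21266*(1/46096) = 6791/19122 + 10633/23048 = 179921597/220361928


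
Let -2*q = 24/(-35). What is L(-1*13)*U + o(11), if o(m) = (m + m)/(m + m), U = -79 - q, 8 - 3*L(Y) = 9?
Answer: 2882/105 ≈ 27.448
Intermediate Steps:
L(Y) = -⅓ (L(Y) = 8/3 - ⅓*9 = 8/3 - 3 = -⅓)
q = 12/35 (q = -12/(-35) = -12*(-1)/35 = -½*(-24/35) = 12/35 ≈ 0.34286)
U = -2777/35 (U = -79 - 1*12/35 = -79 - 12/35 = -2777/35 ≈ -79.343)
o(m) = 1 (o(m) = (2*m)/((2*m)) = (2*m)*(1/(2*m)) = 1)
L(-1*13)*U + o(11) = -⅓*(-2777/35) + 1 = 2777/105 + 1 = 2882/105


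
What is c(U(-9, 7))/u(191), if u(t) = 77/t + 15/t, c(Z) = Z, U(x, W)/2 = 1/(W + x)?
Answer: -191/92 ≈ -2.0761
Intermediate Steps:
U(x, W) = 2/(W + x)
u(t) = 92/t
c(U(-9, 7))/u(191) = (2/(7 - 9))/((92/191)) = (2/(-2))/((92*(1/191))) = (2*(-½))/(92/191) = -1*191/92 = -191/92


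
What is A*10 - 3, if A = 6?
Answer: 57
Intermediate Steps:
A*10 - 3 = 6*10 - 3 = 60 - 3 = 57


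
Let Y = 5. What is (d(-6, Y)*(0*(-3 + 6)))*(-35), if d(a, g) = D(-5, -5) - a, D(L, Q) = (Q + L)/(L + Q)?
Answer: 0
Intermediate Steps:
D(L, Q) = 1 (D(L, Q) = (L + Q)/(L + Q) = 1)
d(a, g) = 1 - a
(d(-6, Y)*(0*(-3 + 6)))*(-35) = ((1 - 1*(-6))*(0*(-3 + 6)))*(-35) = ((1 + 6)*(0*3))*(-35) = (7*0)*(-35) = 0*(-35) = 0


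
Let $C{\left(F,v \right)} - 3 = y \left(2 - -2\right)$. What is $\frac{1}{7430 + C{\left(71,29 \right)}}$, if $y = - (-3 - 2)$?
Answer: $\frac{1}{7453} \approx 0.00013417$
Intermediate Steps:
$y = 5$ ($y = \left(-1\right) \left(-5\right) = 5$)
$C{\left(F,v \right)} = 23$ ($C{\left(F,v \right)} = 3 + 5 \left(2 - -2\right) = 3 + 5 \left(2 + 2\right) = 3 + 5 \cdot 4 = 3 + 20 = 23$)
$\frac{1}{7430 + C{\left(71,29 \right)}} = \frac{1}{7430 + 23} = \frac{1}{7453}$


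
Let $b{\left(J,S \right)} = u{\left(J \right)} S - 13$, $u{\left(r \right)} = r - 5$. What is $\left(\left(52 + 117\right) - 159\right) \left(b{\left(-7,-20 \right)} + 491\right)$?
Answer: $7180$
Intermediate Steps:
$u{\left(r \right)} = -5 + r$
$b{\left(J,S \right)} = -13 + S \left(-5 + J\right)$ ($b{\left(J,S \right)} = \left(-5 + J\right) S - 13 = S \left(-5 + J\right) - 13 = -13 + S \left(-5 + J\right)$)
$\left(\left(52 + 117\right) - 159\right) \left(b{\left(-7,-20 \right)} + 491\right) = \left(\left(52 + 117\right) - 159\right) \left(\left(-13 - 20 \left(-5 - 7\right)\right) + 491\right) = \left(169 - 159\right) \left(\left(-13 - -240\right) + 491\right) = 10 \left(\left(-13 + 240\right) + 491\right) = 10 \left(227 + 491\right) = 10 \cdot 718 = 7180$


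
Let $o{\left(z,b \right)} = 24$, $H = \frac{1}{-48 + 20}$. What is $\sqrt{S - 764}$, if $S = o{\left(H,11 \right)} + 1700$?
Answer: $8 \sqrt{15} \approx 30.984$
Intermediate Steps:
$H = - \frac{1}{28}$ ($H = \frac{1}{-28} = - \frac{1}{28} \approx -0.035714$)
$S = 1724$ ($S = 24 + 1700 = 1724$)
$\sqrt{S - 764} = \sqrt{1724 - 764} = \sqrt{960} = 8 \sqrt{15}$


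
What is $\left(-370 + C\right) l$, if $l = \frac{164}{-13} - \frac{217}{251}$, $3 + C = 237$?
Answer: $\frac{5981960}{3263} \approx 1833.3$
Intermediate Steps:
$C = 234$ ($C = -3 + 237 = 234$)
$l = - \frac{43985}{3263}$ ($l = 164 \left(- \frac{1}{13}\right) - \frac{217}{251} = - \frac{164}{13} - \frac{217}{251} = - \frac{43985}{3263} \approx -13.48$)
$\left(-370 + C\right) l = \left(-370 + 234\right) \left(- \frac{43985}{3263}\right) = \left(-136\right) \left(- \frac{43985}{3263}\right) = \frac{5981960}{3263}$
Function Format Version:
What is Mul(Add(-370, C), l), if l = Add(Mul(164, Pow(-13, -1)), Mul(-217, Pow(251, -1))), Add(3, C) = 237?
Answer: Rational(5981960, 3263) ≈ 1833.3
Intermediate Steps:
C = 234 (C = Add(-3, 237) = 234)
l = Rational(-43985, 3263) (l = Add(Mul(164, Rational(-1, 13)), Mul(-217, Rational(1, 251))) = Add(Rational(-164, 13), Rational(-217, 251)) = Rational(-43985, 3263) ≈ -13.480)
Mul(Add(-370, C), l) = Mul(Add(-370, 234), Rational(-43985, 3263)) = Mul(-136, Rational(-43985, 3263)) = Rational(5981960, 3263)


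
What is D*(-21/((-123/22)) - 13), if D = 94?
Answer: -35626/41 ≈ -868.93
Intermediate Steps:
D*(-21/((-123/22)) - 13) = 94*(-21/((-123/22)) - 13) = 94*(-21/((-123*1/22)) - 13) = 94*(-21/(-123/22) - 13) = 94*(-21*(-22/123) - 13) = 94*(154/41 - 13) = 94*(-379/41) = -35626/41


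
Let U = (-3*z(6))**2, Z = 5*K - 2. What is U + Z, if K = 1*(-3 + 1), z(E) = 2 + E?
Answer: 564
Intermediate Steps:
K = -2 (K = 1*(-2) = -2)
Z = -12 (Z = 5*(-2) - 2 = -10 - 2 = -12)
U = 576 (U = (-3*(2 + 6))**2 = (-3*8)**2 = (-24)**2 = 576)
U + Z = 576 - 12 = 564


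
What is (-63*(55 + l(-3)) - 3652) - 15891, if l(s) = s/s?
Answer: -23071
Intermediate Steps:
l(s) = 1
(-63*(55 + l(-3)) - 3652) - 15891 = (-63*(55 + 1) - 3652) - 15891 = (-63*56 - 3652) - 15891 = (-3528 - 3652) - 15891 = -7180 - 15891 = -23071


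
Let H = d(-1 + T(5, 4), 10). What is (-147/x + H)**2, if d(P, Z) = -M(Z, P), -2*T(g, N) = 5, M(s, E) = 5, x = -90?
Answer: 10201/900 ≈ 11.334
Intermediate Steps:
T(g, N) = -5/2 (T(g, N) = -1/2*5 = -5/2)
d(P, Z) = -5 (d(P, Z) = -1*5 = -5)
H = -5
(-147/x + H)**2 = (-147/(-90) - 5)**2 = (-147*(-1/90) - 5)**2 = (49/30 - 5)**2 = (-101/30)**2 = 10201/900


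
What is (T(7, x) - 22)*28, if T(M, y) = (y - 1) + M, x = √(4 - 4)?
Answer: -448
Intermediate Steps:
x = 0 (x = √0 = 0)
T(M, y) = -1 + M + y (T(M, y) = (-1 + y) + M = -1 + M + y)
(T(7, x) - 22)*28 = ((-1 + 7 + 0) - 22)*28 = (6 - 22)*28 = -16*28 = -448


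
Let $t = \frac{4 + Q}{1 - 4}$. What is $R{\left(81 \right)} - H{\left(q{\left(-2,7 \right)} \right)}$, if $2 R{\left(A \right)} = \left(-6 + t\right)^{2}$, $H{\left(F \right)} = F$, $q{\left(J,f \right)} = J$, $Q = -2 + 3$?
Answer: $\frac{565}{18} \approx 31.389$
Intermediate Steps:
$Q = 1$
$t = - \frac{5}{3}$ ($t = \frac{4 + 1}{1 - 4} = \frac{5}{-3} = 5 \left(- \frac{1}{3}\right) = - \frac{5}{3} \approx -1.6667$)
$R{\left(A \right)} = \frac{529}{18}$ ($R{\left(A \right)} = \frac{\left(-6 - \frac{5}{3}\right)^{2}}{2} = \frac{\left(- \frac{23}{3}\right)^{2}}{2} = \frac{1}{2} \cdot \frac{529}{9} = \frac{529}{18}$)
$R{\left(81 \right)} - H{\left(q{\left(-2,7 \right)} \right)} = \frac{529}{18} - -2 = \frac{529}{18} + 2 = \frac{565}{18}$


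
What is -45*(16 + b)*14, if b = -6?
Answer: -6300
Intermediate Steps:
-45*(16 + b)*14 = -45*(16 - 6)*14 = -450*14 = -45*140 = -6300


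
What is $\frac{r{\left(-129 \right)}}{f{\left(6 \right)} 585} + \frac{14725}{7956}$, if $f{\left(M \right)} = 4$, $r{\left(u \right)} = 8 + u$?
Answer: $\frac{1988}{1105} \approx 1.7991$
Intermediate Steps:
$\frac{r{\left(-129 \right)}}{f{\left(6 \right)} 585} + \frac{14725}{7956} = \frac{8 - 129}{4 \cdot 585} + \frac{14725}{7956} = - \frac{121}{2340} + 14725 \cdot \frac{1}{7956} = \left(-121\right) \frac{1}{2340} + \frac{14725}{7956} = - \frac{121}{2340} + \frac{14725}{7956} = \frac{1988}{1105}$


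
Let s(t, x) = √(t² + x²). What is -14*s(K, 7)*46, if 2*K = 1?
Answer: -322*√197 ≈ -4519.5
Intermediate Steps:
K = ½ (K = (½)*1 = ½ ≈ 0.50000)
-14*s(K, 7)*46 = -14*√((½)² + 7²)*46 = -14*√(¼ + 49)*46 = -7*√197*46 = -322*√197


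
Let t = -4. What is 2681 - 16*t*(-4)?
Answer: 2425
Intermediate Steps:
2681 - 16*t*(-4) = 2681 - 16*(-4)*(-4) = 2681 + 64*(-4) = 2681 - 256 = 2425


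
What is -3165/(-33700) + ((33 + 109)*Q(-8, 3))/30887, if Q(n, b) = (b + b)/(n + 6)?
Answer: 16680231/208178380 ≈ 0.080125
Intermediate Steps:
Q(n, b) = 2*b/(6 + n) (Q(n, b) = (2*b)/(6 + n) = 2*b/(6 + n))
-3165/(-33700) + ((33 + 109)*Q(-8, 3))/30887 = -3165/(-33700) + ((33 + 109)*(2*3/(6 - 8)))/30887 = -3165*(-1/33700) + (142*(2*3/(-2)))*(1/30887) = 633/6740 + (142*(2*3*(-½)))*(1/30887) = 633/6740 + (142*(-3))*(1/30887) = 633/6740 - 426*1/30887 = 633/6740 - 426/30887 = 16680231/208178380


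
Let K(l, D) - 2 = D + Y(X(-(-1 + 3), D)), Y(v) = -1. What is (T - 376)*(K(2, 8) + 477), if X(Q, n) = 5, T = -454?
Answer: -403380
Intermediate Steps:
K(l, D) = 1 + D (K(l, D) = 2 + (D - 1) = 2 + (-1 + D) = 1 + D)
(T - 376)*(K(2, 8) + 477) = (-454 - 376)*((1 + 8) + 477) = -830*(9 + 477) = -830*486 = -403380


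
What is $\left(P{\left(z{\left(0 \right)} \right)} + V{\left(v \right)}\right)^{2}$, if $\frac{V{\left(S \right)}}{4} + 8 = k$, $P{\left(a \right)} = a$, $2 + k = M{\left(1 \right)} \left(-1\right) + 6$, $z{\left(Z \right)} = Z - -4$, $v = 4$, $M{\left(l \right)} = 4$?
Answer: $784$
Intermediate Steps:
$z{\left(Z \right)} = 4 + Z$ ($z{\left(Z \right)} = Z + 4 = 4 + Z$)
$k = 0$ ($k = -2 + \left(4 \left(-1\right) + 6\right) = -2 + \left(-4 + 6\right) = -2 + 2 = 0$)
$V{\left(S \right)} = -32$ ($V{\left(S \right)} = -32 + 4 \cdot 0 = -32 + 0 = -32$)
$\left(P{\left(z{\left(0 \right)} \right)} + V{\left(v \right)}\right)^{2} = \left(\left(4 + 0\right) - 32\right)^{2} = \left(4 - 32\right)^{2} = \left(-28\right)^{2} = 784$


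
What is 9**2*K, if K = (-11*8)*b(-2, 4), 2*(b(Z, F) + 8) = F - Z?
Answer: 35640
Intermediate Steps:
b(Z, F) = -8 + F/2 - Z/2 (b(Z, F) = -8 + (F - Z)/2 = -8 + (F/2 - Z/2) = -8 + F/2 - Z/2)
K = 440 (K = (-11*8)*(-8 + (1/2)*4 - 1/2*(-2)) = -88*(-8 + 2 + 1) = -88*(-5) = 440)
9**2*K = 9**2*440 = 81*440 = 35640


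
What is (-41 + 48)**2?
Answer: 49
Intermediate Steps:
(-41 + 48)**2 = 7**2 = 49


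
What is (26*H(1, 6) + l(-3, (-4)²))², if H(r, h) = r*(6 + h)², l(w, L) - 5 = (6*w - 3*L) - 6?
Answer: 13520329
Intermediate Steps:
l(w, L) = -1 - 3*L + 6*w (l(w, L) = 5 + ((6*w - 3*L) - 6) = 5 + ((-3*L + 6*w) - 6) = 5 + (-6 - 3*L + 6*w) = -1 - 3*L + 6*w)
(26*H(1, 6) + l(-3, (-4)²))² = (26*(1*(6 + 6)²) + (-1 - 3*(-4)² + 6*(-3)))² = (26*(1*12²) + (-1 - 3*16 - 18))² = (26*(1*144) + (-1 - 48 - 18))² = (26*144 - 67)² = (3744 - 67)² = 3677² = 13520329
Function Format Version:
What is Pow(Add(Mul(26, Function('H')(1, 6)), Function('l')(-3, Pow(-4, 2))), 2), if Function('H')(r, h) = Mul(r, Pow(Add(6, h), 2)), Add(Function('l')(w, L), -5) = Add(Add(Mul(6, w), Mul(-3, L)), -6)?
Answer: 13520329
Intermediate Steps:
Function('l')(w, L) = Add(-1, Mul(-3, L), Mul(6, w)) (Function('l')(w, L) = Add(5, Add(Add(Mul(6, w), Mul(-3, L)), -6)) = Add(5, Add(Add(Mul(-3, L), Mul(6, w)), -6)) = Add(5, Add(-6, Mul(-3, L), Mul(6, w))) = Add(-1, Mul(-3, L), Mul(6, w)))
Pow(Add(Mul(26, Function('H')(1, 6)), Function('l')(-3, Pow(-4, 2))), 2) = Pow(Add(Mul(26, Mul(1, Pow(Add(6, 6), 2))), Add(-1, Mul(-3, Pow(-4, 2)), Mul(6, -3))), 2) = Pow(Add(Mul(26, Mul(1, Pow(12, 2))), Add(-1, Mul(-3, 16), -18)), 2) = Pow(Add(Mul(26, Mul(1, 144)), Add(-1, -48, -18)), 2) = Pow(Add(Mul(26, 144), -67), 2) = Pow(Add(3744, -67), 2) = Pow(3677, 2) = 13520329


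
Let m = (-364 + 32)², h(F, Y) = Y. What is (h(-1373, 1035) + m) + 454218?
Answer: 565477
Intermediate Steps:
m = 110224 (m = (-332)² = 110224)
(h(-1373, 1035) + m) + 454218 = (1035 + 110224) + 454218 = 111259 + 454218 = 565477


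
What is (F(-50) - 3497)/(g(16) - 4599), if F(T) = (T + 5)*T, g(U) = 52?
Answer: 1247/4547 ≈ 0.27425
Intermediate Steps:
F(T) = T*(5 + T) (F(T) = (5 + T)*T = T*(5 + T))
(F(-50) - 3497)/(g(16) - 4599) = (-50*(5 - 50) - 3497)/(52 - 4599) = (-50*(-45) - 3497)/(-4547) = (2250 - 3497)*(-1/4547) = -1247*(-1/4547) = 1247/4547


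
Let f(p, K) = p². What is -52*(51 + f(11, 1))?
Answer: -8944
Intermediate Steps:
-52*(51 + f(11, 1)) = -52*(51 + 11²) = -52*(51 + 121) = -52*172 = -8944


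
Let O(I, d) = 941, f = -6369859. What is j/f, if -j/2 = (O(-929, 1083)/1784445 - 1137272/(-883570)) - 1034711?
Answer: -326281649940827348/1004324246512882035 ≈ -0.32488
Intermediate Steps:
j = 326281649940827348/157668206865 (j = -2*((941/1784445 - 1137272/(-883570)) - 1034711) = -2*((941*(1/1784445) - 1137272*(-1/883570)) - 1034711) = -2*((941/1784445 + 568636/441785) - 1034711) = -2*(203023077341/157668206865 - 1034711) = -2*(-163140824970413674/157668206865) = 326281649940827348/157668206865 ≈ 2.0694e+6)
j/f = (326281649940827348/157668206865)/(-6369859) = (326281649940827348/157668206865)*(-1/6369859) = -326281649940827348/1004324246512882035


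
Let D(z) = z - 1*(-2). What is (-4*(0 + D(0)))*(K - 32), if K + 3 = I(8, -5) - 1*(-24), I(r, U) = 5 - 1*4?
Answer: 80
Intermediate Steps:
D(z) = 2 + z (D(z) = z + 2 = 2 + z)
I(r, U) = 1 (I(r, U) = 5 - 4 = 1)
K = 22 (K = -3 + (1 - 1*(-24)) = -3 + (1 + 24) = -3 + 25 = 22)
(-4*(0 + D(0)))*(K - 32) = (-4*(0 + (2 + 0)))*(22 - 32) = -4*(0 + 2)*(-10) = -4*2*(-10) = -8*(-10) = 80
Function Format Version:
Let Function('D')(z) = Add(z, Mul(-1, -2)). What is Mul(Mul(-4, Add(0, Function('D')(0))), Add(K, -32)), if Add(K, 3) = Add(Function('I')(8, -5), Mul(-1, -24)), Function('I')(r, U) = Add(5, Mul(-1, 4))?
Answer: 80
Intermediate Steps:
Function('D')(z) = Add(2, z) (Function('D')(z) = Add(z, 2) = Add(2, z))
Function('I')(r, U) = 1 (Function('I')(r, U) = Add(5, -4) = 1)
K = 22 (K = Add(-3, Add(1, Mul(-1, -24))) = Add(-3, Add(1, 24)) = Add(-3, 25) = 22)
Mul(Mul(-4, Add(0, Function('D')(0))), Add(K, -32)) = Mul(Mul(-4, Add(0, Add(2, 0))), Add(22, -32)) = Mul(Mul(-4, Add(0, 2)), -10) = Mul(Mul(-4, 2), -10) = Mul(-8, -10) = 80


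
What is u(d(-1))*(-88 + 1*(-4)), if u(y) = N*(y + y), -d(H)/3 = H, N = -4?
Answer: 2208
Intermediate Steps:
d(H) = -3*H
u(y) = -8*y (u(y) = -4*(y + y) = -8*y)
u(d(-1))*(-88 + 1*(-4)) = (-(-24)*(-1))*(-88 + 1*(-4)) = (-8*3)*(-88 - 4) = -24*(-92) = 2208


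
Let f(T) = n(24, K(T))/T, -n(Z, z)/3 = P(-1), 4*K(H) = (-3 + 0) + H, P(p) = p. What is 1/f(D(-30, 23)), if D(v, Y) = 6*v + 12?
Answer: -56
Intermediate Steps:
D(v, Y) = 12 + 6*v
K(H) = -¾ + H/4 (K(H) = ((-3 + 0) + H)/4 = (-3 + H)/4 = -¾ + H/4)
n(Z, z) = 3 (n(Z, z) = -3*(-1) = 3)
f(T) = 3/T
1/f(D(-30, 23)) = 1/(3/(12 + 6*(-30))) = 1/(3/(12 - 180)) = 1/(3/(-168)) = 1/(3*(-1/168)) = 1/(-1/56) = -56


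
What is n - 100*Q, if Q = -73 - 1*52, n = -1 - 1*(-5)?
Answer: 12504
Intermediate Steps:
n = 4 (n = -1 + 5 = 4)
Q = -125 (Q = -73 - 52 = -125)
n - 100*Q = 4 - 100*(-125) = 4 + 12500 = 12504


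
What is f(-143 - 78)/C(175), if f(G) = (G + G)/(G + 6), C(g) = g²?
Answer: 442/6584375 ≈ 6.7129e-5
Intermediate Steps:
f(G) = 2*G/(6 + G) (f(G) = (2*G)/(6 + G) = 2*G/(6 + G))
f(-143 - 78)/C(175) = (2*(-143 - 78)/(6 + (-143 - 78)))/(175²) = (2*(-221)/(6 - 221))/30625 = (2*(-221)/(-215))*(1/30625) = (2*(-221)*(-1/215))*(1/30625) = (442/215)*(1/30625) = 442/6584375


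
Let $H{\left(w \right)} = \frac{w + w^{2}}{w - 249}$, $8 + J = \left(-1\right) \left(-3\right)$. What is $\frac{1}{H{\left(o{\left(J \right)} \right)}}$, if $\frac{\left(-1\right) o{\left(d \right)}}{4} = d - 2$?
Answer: $- \frac{221}{812} \approx -0.27217$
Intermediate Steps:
$J = -5$ ($J = -8 - -3 = -8 + 3 = -5$)
$o{\left(d \right)} = 8 - 4 d$ ($o{\left(d \right)} = - 4 \left(d - 2\right) = - 4 \left(-2 + d\right) = 8 - 4 d$)
$H{\left(w \right)} = \frac{w + w^{2}}{-249 + w}$
$\frac{1}{H{\left(o{\left(J \right)} \right)}} = \frac{1}{\left(8 - -20\right) \frac{1}{-249 + \left(8 - -20\right)} \left(1 + \left(8 - -20\right)\right)} = \frac{1}{\left(8 + 20\right) \frac{1}{-249 + \left(8 + 20\right)} \left(1 + \left(8 + 20\right)\right)} = \frac{1}{28 \frac{1}{-249 + 28} \left(1 + 28\right)} = \frac{1}{28 \frac{1}{-221} \cdot 29} = \frac{1}{28 \left(- \frac{1}{221}\right) 29} = \frac{1}{- \frac{812}{221}} = - \frac{221}{812}$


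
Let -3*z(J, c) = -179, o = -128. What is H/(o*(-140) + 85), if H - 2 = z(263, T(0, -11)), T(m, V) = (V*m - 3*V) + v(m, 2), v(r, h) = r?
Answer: 37/10803 ≈ 0.0034250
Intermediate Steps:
T(m, V) = m - 3*V + V*m (T(m, V) = (V*m - 3*V) + m = (-3*V + V*m) + m = m - 3*V + V*m)
z(J, c) = 179/3 (z(J, c) = -⅓*(-179) = 179/3)
H = 185/3 (H = 2 + 179/3 = 185/3 ≈ 61.667)
H/(o*(-140) + 85) = 185/(3*(-128*(-140) + 85)) = 185/(3*(17920 + 85)) = (185/3)/18005 = (185/3)*(1/18005) = 37/10803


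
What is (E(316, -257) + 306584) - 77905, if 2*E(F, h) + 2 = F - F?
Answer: 228678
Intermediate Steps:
E(F, h) = -1 (E(F, h) = -1 + (F - F)/2 = -1 + (1/2)*0 = -1 + 0 = -1)
(E(316, -257) + 306584) - 77905 = (-1 + 306584) - 77905 = 306583 - 77905 = 228678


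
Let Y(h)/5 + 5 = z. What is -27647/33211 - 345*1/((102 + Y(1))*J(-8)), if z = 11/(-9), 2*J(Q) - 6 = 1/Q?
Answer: -1239472711/497932523 ≈ -2.4892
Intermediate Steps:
J(Q) = 3 + 1/(2*Q) (J(Q) = 3 + (1/Q)/2 = 3 + 1/(2*Q))
z = -11/9 (z = 11*(-1/9) = -11/9 ≈ -1.2222)
Y(h) = -280/9 (Y(h) = -25 + 5*(-11/9) = -25 - 55/9 = -280/9)
-27647/33211 - 345*1/((102 + Y(1))*J(-8)) = -27647/33211 - 345*1/((3 + (1/2)/(-8))*(102 - 280/9)) = -27647*1/33211 - 345*9/(638*(3 + (1/2)*(-1/8))) = -27647/33211 - 345*9/(638*(3 - 1/16)) = -27647/33211 - 345/((638/9)*(47/16)) = -27647/33211 - 345/14993/72 = -27647/33211 - 345*72/14993 = -27647/33211 - 24840/14993 = -1239472711/497932523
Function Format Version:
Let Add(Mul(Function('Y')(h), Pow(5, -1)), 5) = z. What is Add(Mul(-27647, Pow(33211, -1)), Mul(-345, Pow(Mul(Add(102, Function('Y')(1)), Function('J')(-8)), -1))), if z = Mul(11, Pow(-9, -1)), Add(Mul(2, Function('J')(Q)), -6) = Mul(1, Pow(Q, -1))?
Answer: Rational(-1239472711, 497932523) ≈ -2.4892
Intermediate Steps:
Function('J')(Q) = Add(3, Mul(Rational(1, 2), Pow(Q, -1))) (Function('J')(Q) = Add(3, Mul(Rational(1, 2), Mul(1, Pow(Q, -1)))) = Add(3, Mul(Rational(1, 2), Pow(Q, -1))))
z = Rational(-11, 9) (z = Mul(11, Rational(-1, 9)) = Rational(-11, 9) ≈ -1.2222)
Function('Y')(h) = Rational(-280, 9) (Function('Y')(h) = Add(-25, Mul(5, Rational(-11, 9))) = Add(-25, Rational(-55, 9)) = Rational(-280, 9))
Add(Mul(-27647, Pow(33211, -1)), Mul(-345, Pow(Mul(Add(102, Function('Y')(1)), Function('J')(-8)), -1))) = Add(Mul(-27647, Pow(33211, -1)), Mul(-345, Pow(Mul(Add(102, Rational(-280, 9)), Add(3, Mul(Rational(1, 2), Pow(-8, -1)))), -1))) = Add(Mul(-27647, Rational(1, 33211)), Mul(-345, Pow(Mul(Rational(638, 9), Add(3, Mul(Rational(1, 2), Rational(-1, 8)))), -1))) = Add(Rational(-27647, 33211), Mul(-345, Pow(Mul(Rational(638, 9), Add(3, Rational(-1, 16))), -1))) = Add(Rational(-27647, 33211), Mul(-345, Pow(Mul(Rational(638, 9), Rational(47, 16)), -1))) = Add(Rational(-27647, 33211), Mul(-345, Pow(Rational(14993, 72), -1))) = Add(Rational(-27647, 33211), Mul(-345, Rational(72, 14993))) = Add(Rational(-27647, 33211), Rational(-24840, 14993)) = Rational(-1239472711, 497932523)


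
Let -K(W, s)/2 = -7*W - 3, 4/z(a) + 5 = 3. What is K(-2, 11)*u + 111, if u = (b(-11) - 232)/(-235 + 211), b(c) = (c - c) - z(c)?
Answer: -599/6 ≈ -99.833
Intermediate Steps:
z(a) = -2 (z(a) = 4/(-5 + 3) = 4/(-2) = 4*(-½) = -2)
b(c) = 2 (b(c) = (c - c) - 1*(-2) = 0 + 2 = 2)
K(W, s) = 6 + 14*W (K(W, s) = -2*(-7*W - 3) = -2*(-3 - 7*W) = 6 + 14*W)
u = 115/12 (u = (2 - 232)/(-235 + 211) = -230/(-24) = -230*(-1/24) = 115/12 ≈ 9.5833)
K(-2, 11)*u + 111 = (6 + 14*(-2))*(115/12) + 111 = (6 - 28)*(115/12) + 111 = -22*115/12 + 111 = -1265/6 + 111 = -599/6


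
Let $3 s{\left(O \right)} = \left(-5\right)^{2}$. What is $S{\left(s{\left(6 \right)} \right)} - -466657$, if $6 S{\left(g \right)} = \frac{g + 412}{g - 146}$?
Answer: $\frac{1156374785}{2478} \approx 4.6666 \cdot 10^{5}$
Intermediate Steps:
$s{\left(O \right)} = \frac{25}{3}$ ($s{\left(O \right)} = \frac{\left(-5\right)^{2}}{3} = \frac{1}{3} \cdot 25 = \frac{25}{3}$)
$S{\left(g \right)} = \frac{412 + g}{6 \left(-146 + g\right)}$ ($S{\left(g \right)} = \frac{\left(g + 412\right) \frac{1}{g - 146}}{6} = \frac{\left(412 + g\right) \frac{1}{-146 + g}}{6} = \frac{\frac{1}{-146 + g} \left(412 + g\right)}{6} = \frac{412 + g}{6 \left(-146 + g\right)}$)
$S{\left(s{\left(6 \right)} \right)} - -466657 = \frac{412 + \frac{25}{3}}{6 \left(-146 + \frac{25}{3}\right)} - -466657 = \frac{1}{6} \frac{1}{- \frac{413}{3}} \cdot \frac{1261}{3} + 466657 = \frac{1}{6} \left(- \frac{3}{413}\right) \frac{1261}{3} + 466657 = - \frac{1261}{2478} + 466657 = \frac{1156374785}{2478}$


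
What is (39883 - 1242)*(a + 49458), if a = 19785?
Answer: 2675618763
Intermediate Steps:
(39883 - 1242)*(a + 49458) = (39883 - 1242)*(19785 + 49458) = 38641*69243 = 2675618763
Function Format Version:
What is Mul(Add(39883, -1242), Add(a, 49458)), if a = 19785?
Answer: 2675618763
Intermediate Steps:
Mul(Add(39883, -1242), Add(a, 49458)) = Mul(Add(39883, -1242), Add(19785, 49458)) = Mul(38641, 69243) = 2675618763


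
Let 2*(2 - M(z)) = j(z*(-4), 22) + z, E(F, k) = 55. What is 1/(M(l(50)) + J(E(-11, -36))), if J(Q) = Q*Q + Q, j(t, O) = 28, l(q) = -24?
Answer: 1/3080 ≈ 0.00032468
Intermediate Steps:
M(z) = -12 - z/2 (M(z) = 2 - (28 + z)/2 = 2 + (-14 - z/2) = -12 - z/2)
J(Q) = Q + Q² (J(Q) = Q² + Q = Q + Q²)
1/(M(l(50)) + J(E(-11, -36))) = 1/((-12 - ½*(-24)) + 55*(1 + 55)) = 1/((-12 + 12) + 55*56) = 1/(0 + 3080) = 1/3080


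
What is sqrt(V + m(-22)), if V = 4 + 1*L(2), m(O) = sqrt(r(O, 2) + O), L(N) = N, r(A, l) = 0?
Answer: sqrt(6 + I*sqrt(22)) ≈ 2.6092 + 0.89882*I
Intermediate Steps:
m(O) = sqrt(O) (m(O) = sqrt(0 + O) = sqrt(O))
V = 6 (V = 4 + 1*2 = 4 + 2 = 6)
sqrt(V + m(-22)) = sqrt(6 + sqrt(-22)) = sqrt(6 + I*sqrt(22))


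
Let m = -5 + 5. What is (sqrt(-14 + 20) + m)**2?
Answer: 6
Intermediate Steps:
m = 0
(sqrt(-14 + 20) + m)**2 = (sqrt(-14 + 20) + 0)**2 = (sqrt(6) + 0)**2 = (sqrt(6))**2 = 6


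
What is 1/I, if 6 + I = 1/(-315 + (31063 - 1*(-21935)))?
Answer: -52683/316097 ≈ -0.16667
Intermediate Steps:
I = -316097/52683 (I = -6 + 1/(-315 + (31063 - 1*(-21935))) = -6 + 1/(-315 + (31063 + 21935)) = -6 + 1/(-315 + 52998) = -6 + 1/52683 = -316097/52683 ≈ -6.0000)
1/I = 1/(-316097/52683) = -52683/316097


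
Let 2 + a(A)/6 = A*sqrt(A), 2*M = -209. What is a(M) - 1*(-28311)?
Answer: 28299 - 627*I*sqrt(418)/2 ≈ 28299.0 - 6409.5*I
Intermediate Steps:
M = -209/2 (M = (1/2)*(-209) = -209/2 ≈ -104.50)
a(A) = -12 + 6*A**(3/2) (a(A) = -12 + 6*(A*sqrt(A)) = -12 + 6*A**(3/2))
a(M) - 1*(-28311) = (-12 + 6*(-209/2)**(3/2)) - 1*(-28311) = (-12 + 6*(-209*I*sqrt(418)/4)) + 28311 = (-12 - 627*I*sqrt(418)/2) + 28311 = 28299 - 627*I*sqrt(418)/2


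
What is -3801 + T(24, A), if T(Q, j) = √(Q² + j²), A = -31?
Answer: -3801 + √1537 ≈ -3761.8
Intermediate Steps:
-3801 + T(24, A) = -3801 + √(24² + (-31)²) = -3801 + √(576 + 961) = -3801 + √1537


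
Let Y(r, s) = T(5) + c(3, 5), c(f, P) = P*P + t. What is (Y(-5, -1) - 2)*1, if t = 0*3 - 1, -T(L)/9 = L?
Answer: -23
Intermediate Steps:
T(L) = -9*L
t = -1 (t = 0 - 1 = -1)
c(f, P) = -1 + P² (c(f, P) = P*P - 1 = P² - 1 = -1 + P²)
Y(r, s) = -21 (Y(r, s) = -9*5 + (-1 + 5²) = -45 + (-1 + 25) = -45 + 24 = -21)
(Y(-5, -1) - 2)*1 = (-21 - 2)*1 = -23*1 = -23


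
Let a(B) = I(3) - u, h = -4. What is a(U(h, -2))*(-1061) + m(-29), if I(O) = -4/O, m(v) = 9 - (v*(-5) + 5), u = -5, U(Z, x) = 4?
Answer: -12094/3 ≈ -4031.3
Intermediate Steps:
m(v) = 4 + 5*v (m(v) = 9 - (-5*v + 5) = 9 - (5 - 5*v) = 9 + (-5 + 5*v) = 4 + 5*v)
a(B) = 11/3 (a(B) = -4/3 - 1*(-5) = -4*⅓ + 5 = -4/3 + 5 = 11/3)
a(U(h, -2))*(-1061) + m(-29) = (11/3)*(-1061) + (4 + 5*(-29)) = -11671/3 + (4 - 145) = -11671/3 - 141 = -12094/3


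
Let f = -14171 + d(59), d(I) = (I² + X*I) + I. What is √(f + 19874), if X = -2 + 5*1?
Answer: 2*√2355 ≈ 97.057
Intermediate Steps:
X = 3 (X = -2 + 5 = 3)
d(I) = I² + 4*I (d(I) = (I² + 3*I) + I = I² + 4*I)
f = -10454 (f = -14171 + 59*(4 + 59) = -14171 + 59*63 = -14171 + 3717 = -10454)
√(f + 19874) = √(-10454 + 19874) = √9420 = 2*√2355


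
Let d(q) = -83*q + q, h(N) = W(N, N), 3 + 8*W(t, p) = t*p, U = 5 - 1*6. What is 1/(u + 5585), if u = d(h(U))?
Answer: 2/11211 ≈ 0.00017840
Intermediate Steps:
U = -1 (U = 5 - 6 = -1)
W(t, p) = -3/8 + p*t/8 (W(t, p) = -3/8 + (t*p)/8 = -3/8 + (p*t)/8 = -3/8 + p*t/8)
h(N) = -3/8 + N²/8 (h(N) = -3/8 + N*N/8 = -3/8 + N²/8)
d(q) = -82*q
u = 41/2 (u = -82*(-3/8 + (⅛)*(-1)²) = -82*(-3/8 + (⅛)*1) = -82*(-3/8 + ⅛) = -82*(-¼) = 41/2 ≈ 20.500)
1/(u + 5585) = 1/(41/2 + 5585) = 1/(11211/2) = 2/11211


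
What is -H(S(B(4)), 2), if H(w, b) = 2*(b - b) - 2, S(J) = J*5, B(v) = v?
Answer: 2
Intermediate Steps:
S(J) = 5*J
H(w, b) = -2 (H(w, b) = 2*0 - 2 = 0 - 2 = -2)
-H(S(B(4)), 2) = -1*(-2) = 2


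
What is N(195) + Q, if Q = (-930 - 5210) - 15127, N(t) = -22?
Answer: -21289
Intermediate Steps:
Q = -21267 (Q = -6140 - 15127 = -21267)
N(195) + Q = -22 - 21267 = -21289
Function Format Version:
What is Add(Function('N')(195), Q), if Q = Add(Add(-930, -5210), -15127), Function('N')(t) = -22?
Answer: -21289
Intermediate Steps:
Q = -21267 (Q = Add(-6140, -15127) = -21267)
Add(Function('N')(195), Q) = Add(-22, -21267) = -21289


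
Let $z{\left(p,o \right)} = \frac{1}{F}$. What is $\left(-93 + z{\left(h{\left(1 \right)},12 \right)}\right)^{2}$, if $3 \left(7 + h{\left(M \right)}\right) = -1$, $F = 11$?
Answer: $\frac{1044484}{121} \approx 8632.1$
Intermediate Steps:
$h{\left(M \right)} = - \frac{22}{3}$ ($h{\left(M \right)} = -7 + \frac{1}{3} \left(-1\right) = -7 - \frac{1}{3} = - \frac{22}{3}$)
$z{\left(p,o \right)} = \frac{1}{11}$
$\left(-93 + z{\left(h{\left(1 \right)},12 \right)}\right)^{2} = \left(-93 + \frac{1}{11}\right)^{2} = \left(- \frac{1022}{11}\right)^{2} = \frac{1044484}{121}$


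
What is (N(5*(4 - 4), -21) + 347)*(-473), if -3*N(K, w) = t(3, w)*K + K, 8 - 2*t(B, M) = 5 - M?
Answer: -164131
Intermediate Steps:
t(B, M) = 3/2 + M/2 (t(B, M) = 4 - (5 - M)/2 = 4 + (-5/2 + M/2) = 3/2 + M/2)
N(K, w) = -K/3 - K*(3/2 + w/2)/3 (N(K, w) = -((3/2 + w/2)*K + K)/3 = -(K*(3/2 + w/2) + K)/3 = -(K + K*(3/2 + w/2))/3 = -K/3 - K*(3/2 + w/2)/3)
(N(5*(4 - 4), -21) + 347)*(-473) = (-5*(4 - 4)*(5 - 21)/6 + 347)*(-473) = (-⅙*5*0*(-16) + 347)*(-473) = (-⅙*0*(-16) + 347)*(-473) = (0 + 347)*(-473) = 347*(-473) = -164131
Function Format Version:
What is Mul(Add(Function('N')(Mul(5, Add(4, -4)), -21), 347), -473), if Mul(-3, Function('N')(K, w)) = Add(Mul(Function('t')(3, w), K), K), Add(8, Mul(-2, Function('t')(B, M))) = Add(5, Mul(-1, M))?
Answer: -164131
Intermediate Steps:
Function('t')(B, M) = Add(Rational(3, 2), Mul(Rational(1, 2), M)) (Function('t')(B, M) = Add(4, Mul(Rational(-1, 2), Add(5, Mul(-1, M)))) = Add(4, Add(Rational(-5, 2), Mul(Rational(1, 2), M))) = Add(Rational(3, 2), Mul(Rational(1, 2), M)))
Function('N')(K, w) = Add(Mul(Rational(-1, 3), K), Mul(Rational(-1, 3), K, Add(Rational(3, 2), Mul(Rational(1, 2), w)))) (Function('N')(K, w) = Mul(Rational(-1, 3), Add(Mul(Add(Rational(3, 2), Mul(Rational(1, 2), w)), K), K)) = Mul(Rational(-1, 3), Add(Mul(K, Add(Rational(3, 2), Mul(Rational(1, 2), w))), K)) = Mul(Rational(-1, 3), Add(K, Mul(K, Add(Rational(3, 2), Mul(Rational(1, 2), w))))) = Add(Mul(Rational(-1, 3), K), Mul(Rational(-1, 3), K, Add(Rational(3, 2), Mul(Rational(1, 2), w)))))
Mul(Add(Function('N')(Mul(5, Add(4, -4)), -21), 347), -473) = Mul(Add(Mul(Rational(-1, 6), Mul(5, Add(4, -4)), Add(5, -21)), 347), -473) = Mul(Add(Mul(Rational(-1, 6), Mul(5, 0), -16), 347), -473) = Mul(Add(Mul(Rational(-1, 6), 0, -16), 347), -473) = Mul(Add(0, 347), -473) = Mul(347, -473) = -164131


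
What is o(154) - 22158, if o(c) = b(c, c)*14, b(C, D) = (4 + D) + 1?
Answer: -19932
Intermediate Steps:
b(C, D) = 5 + D
o(c) = 70 + 14*c (o(c) = (5 + c)*14 = 70 + 14*c)
o(154) - 22158 = (70 + 14*154) - 22158 = (70 + 2156) - 22158 = 2226 - 22158 = -19932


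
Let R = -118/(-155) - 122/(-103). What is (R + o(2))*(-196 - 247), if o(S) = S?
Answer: -27906342/15965 ≈ -1748.0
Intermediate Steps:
R = 31064/15965 (R = -118*(-1/155) - 122*(-1/103) = 118/155 + 122/103 = 31064/15965 ≈ 1.9458)
(R + o(2))*(-196 - 247) = (31064/15965 + 2)*(-196 - 247) = (62994/15965)*(-443) = -27906342/15965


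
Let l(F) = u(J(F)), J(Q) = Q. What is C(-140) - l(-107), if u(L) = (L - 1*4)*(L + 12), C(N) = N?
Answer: -10685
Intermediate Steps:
u(L) = (-4 + L)*(12 + L) (u(L) = (L - 4)*(12 + L) = (-4 + L)*(12 + L))
l(F) = -48 + F² + 8*F
C(-140) - l(-107) = -140 - (-48 + (-107)² + 8*(-107)) = -140 - (-48 + 11449 - 856) = -140 - 1*10545 = -140 - 10545 = -10685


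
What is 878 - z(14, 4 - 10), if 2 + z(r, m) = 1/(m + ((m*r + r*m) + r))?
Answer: 140801/160 ≈ 880.01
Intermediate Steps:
z(r, m) = -2 + 1/(m + r + 2*m*r) (z(r, m) = -2 + 1/(m + ((m*r + r*m) + r)) = -2 + 1/(m + ((m*r + m*r) + r)) = -2 + 1/(m + (2*m*r + r)) = -2 + 1/(m + (r + 2*m*r)) = -2 + 1/(m + r + 2*m*r))
878 - z(14, 4 - 10) = 878 - (1 - 2*(4 - 10) - 2*14 - 4*(4 - 10)*14)/((4 - 10) + 14 + 2*(4 - 10)*14) = 878 - (1 - 2*(-6) - 28 - 4*(-6)*14)/(-6 + 14 + 2*(-6)*14) = 878 - (1 + 12 - 28 + 336)/(-6 + 14 - 168) = 878 - 321/(-160) = 878 - (-1)*321/160 = 878 - 1*(-321/160) = 878 + 321/160 = 140801/160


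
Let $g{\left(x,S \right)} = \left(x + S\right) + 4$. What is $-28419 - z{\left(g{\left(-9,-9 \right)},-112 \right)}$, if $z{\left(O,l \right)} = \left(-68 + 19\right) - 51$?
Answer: $-28319$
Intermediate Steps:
$g{\left(x,S \right)} = 4 + S + x$ ($g{\left(x,S \right)} = \left(S + x\right) + 4 = 4 + S + x$)
$z{\left(O,l \right)} = -100$ ($z{\left(O,l \right)} = -49 - 51 = -100$)
$-28419 - z{\left(g{\left(-9,-9 \right)},-112 \right)} = -28419 - -100 = -28419 + 100 = -28319$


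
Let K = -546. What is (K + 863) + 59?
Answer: 376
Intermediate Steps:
(K + 863) + 59 = (-546 + 863) + 59 = 317 + 59 = 376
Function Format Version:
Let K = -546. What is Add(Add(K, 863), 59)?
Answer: 376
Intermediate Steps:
Add(Add(K, 863), 59) = Add(Add(-546, 863), 59) = Add(317, 59) = 376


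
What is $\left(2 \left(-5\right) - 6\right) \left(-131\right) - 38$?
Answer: $2058$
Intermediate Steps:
$\left(2 \left(-5\right) - 6\right) \left(-131\right) - 38 = \left(-10 - 6\right) \left(-131\right) - 38 = \left(-16\right) \left(-131\right) - 38 = 2096 - 38 = 2058$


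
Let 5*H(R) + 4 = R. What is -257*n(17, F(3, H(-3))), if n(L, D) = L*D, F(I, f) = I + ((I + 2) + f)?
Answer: -144177/5 ≈ -28835.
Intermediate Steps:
H(R) = -⅘ + R/5
F(I, f) = 2 + f + 2*I (F(I, f) = I + ((2 + I) + f) = I + (2 + I + f) = 2 + f + 2*I)
n(L, D) = D*L
-257*n(17, F(3, H(-3))) = -257*(2 + (-⅘ + (⅕)*(-3)) + 2*3)*17 = -257*(2 + (-⅘ - ⅗) + 6)*17 = -257*(2 - 7/5 + 6)*17 = -8481*17/5 = -257*561/5 = -144177/5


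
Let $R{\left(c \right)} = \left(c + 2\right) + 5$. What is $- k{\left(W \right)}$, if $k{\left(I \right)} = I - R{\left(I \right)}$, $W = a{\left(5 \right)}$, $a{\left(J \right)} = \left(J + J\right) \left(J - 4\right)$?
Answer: $7$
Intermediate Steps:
$a{\left(J \right)} = 2 J \left(-4 + J\right)$
$R{\left(c \right)} = 7 + c$ ($R{\left(c \right)} = \left(2 + c\right) + 5 = 7 + c$)
$W = 10$ ($W = 2 \cdot 5 \left(-4 + 5\right) = 2 \cdot 5 \cdot 1 = 10$)
$k{\left(I \right)} = -7$ ($k{\left(I \right)} = I - \left(7 + I\right) = -7$)
$- k{\left(W \right)} = \left(-1\right) \left(-7\right) = 7$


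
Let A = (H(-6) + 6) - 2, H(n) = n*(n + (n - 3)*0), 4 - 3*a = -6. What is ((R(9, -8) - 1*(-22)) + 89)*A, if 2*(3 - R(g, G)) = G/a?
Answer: 4608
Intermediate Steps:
a = 10/3 (a = 4/3 - 1/3*(-6) = 4/3 + 2 = 10/3 ≈ 3.3333)
R(g, G) = 3 - 3*G/20 (R(g, G) = 3 - G/(2*10/3) = 3 - G*3/(2*10) = 3 - 3*G/20)
H(n) = n**2 (H(n) = n*(n + (-3 + n)*0) = n*(n + 0) = n*n = n**2)
A = 40 (A = ((-6)**2 + 6) - 2 = (36 + 6) - 2 = 42 - 2 = 40)
((R(9, -8) - 1*(-22)) + 89)*A = (((3 - 3/20*(-8)) - 1*(-22)) + 89)*40 = (((3 + 6/5) + 22) + 89)*40 = ((21/5 + 22) + 89)*40 = (131/5 + 89)*40 = (576/5)*40 = 4608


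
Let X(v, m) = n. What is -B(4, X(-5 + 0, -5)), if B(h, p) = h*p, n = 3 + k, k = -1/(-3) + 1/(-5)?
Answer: -188/15 ≈ -12.533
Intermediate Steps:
k = 2/15 (k = -1*(-1/3) + 1*(-1/5) = 1/3 - 1/5 = 2/15 ≈ 0.13333)
n = 47/15 (n = 3 + 2/15 = 47/15 ≈ 3.1333)
X(v, m) = 47/15
-B(4, X(-5 + 0, -5)) = -4*47/15 = -1*188/15 = -188/15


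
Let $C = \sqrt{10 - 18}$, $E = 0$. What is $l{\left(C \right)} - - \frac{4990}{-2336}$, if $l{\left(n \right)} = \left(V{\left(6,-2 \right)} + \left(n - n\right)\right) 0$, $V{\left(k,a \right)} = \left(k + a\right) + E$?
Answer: $- \frac{2495}{1168} \approx -2.1361$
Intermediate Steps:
$C = 2 i \sqrt{2}$ ($C = \sqrt{-8} = 2 i \sqrt{2} \approx 2.8284 i$)
$V{\left(k,a \right)} = a + k$ ($V{\left(k,a \right)} = \left(k + a\right) + 0 = \left(a + k\right) + 0 = a + k$)
$l{\left(n \right)} = 0$ ($l{\left(n \right)} = \left(\left(-2 + 6\right) + \left(n - n\right)\right) 0 = \left(4 + 0\right) 0 = 4 \cdot 0 = 0$)
$l{\left(C \right)} - - \frac{4990}{-2336} = 0 - - \frac{4990}{-2336} = 0 - \left(-4990\right) \left(- \frac{1}{2336}\right) = 0 - \frac{2495}{1168} = - \frac{2495}{1168}$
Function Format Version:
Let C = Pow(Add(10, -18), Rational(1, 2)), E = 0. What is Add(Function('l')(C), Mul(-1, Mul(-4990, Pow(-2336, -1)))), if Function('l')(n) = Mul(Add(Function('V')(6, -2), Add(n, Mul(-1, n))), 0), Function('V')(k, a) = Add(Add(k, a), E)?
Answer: Rational(-2495, 1168) ≈ -2.1361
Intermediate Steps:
C = Mul(2, I, Pow(2, Rational(1, 2))) (C = Pow(-8, Rational(1, 2)) = Mul(2, I, Pow(2, Rational(1, 2))) ≈ Mul(2.8284, I))
Function('V')(k, a) = Add(a, k) (Function('V')(k, a) = Add(Add(k, a), 0) = Add(Add(a, k), 0) = Add(a, k))
Function('l')(n) = 0 (Function('l')(n) = Mul(Add(Add(-2, 6), Add(n, Mul(-1, n))), 0) = Mul(Add(4, 0), 0) = Mul(4, 0) = 0)
Add(Function('l')(C), Mul(-1, Mul(-4990, Pow(-2336, -1)))) = Add(0, Mul(-1, Mul(-4990, Pow(-2336, -1)))) = Add(0, Mul(-1, Mul(-4990, Rational(-1, 2336)))) = Add(0, Mul(-1, Rational(2495, 1168))) = Add(0, Rational(-2495, 1168)) = Rational(-2495, 1168)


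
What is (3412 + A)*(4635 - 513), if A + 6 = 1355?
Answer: 19624842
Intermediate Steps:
A = 1349 (A = -6 + 1355 = 1349)
(3412 + A)*(4635 - 513) = (3412 + 1349)*(4635 - 513) = 4761*4122 = 19624842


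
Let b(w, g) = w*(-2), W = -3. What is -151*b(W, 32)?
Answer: -906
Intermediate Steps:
b(w, g) = -2*w
-151*b(W, 32) = -(-302)*(-3) = -151*6 = -906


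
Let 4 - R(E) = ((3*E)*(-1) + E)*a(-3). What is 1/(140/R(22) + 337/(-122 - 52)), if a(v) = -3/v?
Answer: 348/341 ≈ 1.0205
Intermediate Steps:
R(E) = 4 + 2*E (R(E) = 4 - ((3*E)*(-1) + E)*(-3/(-3)) = 4 - (-3*E + E)*(-3*(-⅓)) = 4 - (-2*E) = 4 - (-2)*E = 4 + 2*E)
1/(140/R(22) + 337/(-122 - 52)) = 1/(140/(4 + 2*22) + 337/(-122 - 52)) = 1/(140/(4 + 44) + 337/(-174)) = 1/(140/48 + 337*(-1/174)) = 1/(140*(1/48) - 337/174) = 1/(35/12 - 337/174) = 1/(341/348) = 348/341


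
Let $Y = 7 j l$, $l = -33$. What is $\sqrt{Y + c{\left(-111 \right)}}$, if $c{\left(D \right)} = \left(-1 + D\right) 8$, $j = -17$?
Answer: $\sqrt{3031} \approx 55.055$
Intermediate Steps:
$c{\left(D \right)} = -8 + 8 D$
$Y = 3927$ ($Y = 7 \left(-17\right) \left(-33\right) = \left(-119\right) \left(-33\right) = 3927$)
$\sqrt{Y + c{\left(-111 \right)}} = \sqrt{3927 + \left(-8 + 8 \left(-111\right)\right)} = \sqrt{3927 - 896} = \sqrt{3031}$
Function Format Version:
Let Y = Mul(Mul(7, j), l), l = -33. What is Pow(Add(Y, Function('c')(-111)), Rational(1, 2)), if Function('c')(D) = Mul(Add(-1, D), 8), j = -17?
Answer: Pow(3031, Rational(1, 2)) ≈ 55.055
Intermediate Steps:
Function('c')(D) = Add(-8, Mul(8, D))
Y = 3927 (Y = Mul(Mul(7, -17), -33) = Mul(-119, -33) = 3927)
Pow(Add(Y, Function('c')(-111)), Rational(1, 2)) = Pow(Add(3927, Add(-8, Mul(8, -111))), Rational(1, 2)) = Pow(Add(3927, Add(-8, -888)), Rational(1, 2)) = Pow(Add(3927, -896), Rational(1, 2)) = Pow(3031, Rational(1, 2))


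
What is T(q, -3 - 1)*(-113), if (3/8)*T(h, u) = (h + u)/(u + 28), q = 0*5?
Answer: 452/9 ≈ 50.222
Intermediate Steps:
q = 0
T(h, u) = 8*(h + u)/(3*(28 + u)) (T(h, u) = 8*((h + u)/(u + 28))/3 = 8*((h + u)/(28 + u))/3 = 8*(h + u)/(3*(28 + u)))
T(q, -3 - 1)*(-113) = (8*(0 + (-3 - 1))/(3*(28 + (-3 - 1))))*(-113) = (8*(0 - 4)/(3*(28 - 4)))*(-113) = ((8/3)*(-4)/24)*(-113) = ((8/3)*(1/24)*(-4))*(-113) = -4/9*(-113) = 452/9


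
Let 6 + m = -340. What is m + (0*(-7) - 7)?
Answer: -353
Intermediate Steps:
m = -346 (m = -6 - 340 = -346)
m + (0*(-7) - 7) = -346 + (0*(-7) - 7) = -346 + (0 - 7) = -346 - 7 = -353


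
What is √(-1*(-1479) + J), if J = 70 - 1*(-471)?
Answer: 2*√505 ≈ 44.944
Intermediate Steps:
J = 541 (J = 70 + 471 = 541)
√(-1*(-1479) + J) = √(-1*(-1479) + 541) = √(1479 + 541) = √2020 = 2*√505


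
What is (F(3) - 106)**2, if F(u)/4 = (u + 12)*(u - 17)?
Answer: 894916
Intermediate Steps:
F(u) = 4*(-17 + u)*(12 + u) (F(u) = 4*((u + 12)*(u - 17)) = 4*((12 + u)*(-17 + u)) = 4*((-17 + u)*(12 + u)) = 4*(-17 + u)*(12 + u))
(F(3) - 106)**2 = ((-816 - 20*3 + 4*3**2) - 106)**2 = ((-816 - 60 + 4*9) - 106)**2 = ((-816 - 60 + 36) - 106)**2 = (-840 - 106)**2 = (-946)**2 = 894916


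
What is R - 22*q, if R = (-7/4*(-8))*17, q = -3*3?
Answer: 436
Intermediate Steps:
q = -9
R = 238 (R = (-7*¼*(-8))*17 = -7/4*(-8)*17 = 14*17 = 238)
R - 22*q = 238 - 22*(-9) = 238 - 1*(-198) = 238 + 198 = 436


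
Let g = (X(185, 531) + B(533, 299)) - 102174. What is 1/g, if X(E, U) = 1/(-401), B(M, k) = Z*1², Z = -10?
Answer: -401/40975785 ≈ -9.7863e-6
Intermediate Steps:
B(M, k) = -10 (B(M, k) = -10*1² = -10*1 = -10)
X(E, U) = -1/401
g = -40975785/401 (g = (-1/401 - 10) - 102174 = -4011/401 - 102174 = -40975785/401 ≈ -1.0218e+5)
1/g = 1/(-40975785/401) = -401/40975785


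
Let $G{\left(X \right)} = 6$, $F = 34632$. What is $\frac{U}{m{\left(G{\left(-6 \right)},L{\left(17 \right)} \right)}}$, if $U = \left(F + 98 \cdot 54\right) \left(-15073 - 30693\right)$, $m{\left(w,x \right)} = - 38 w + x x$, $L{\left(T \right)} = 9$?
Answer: $12429672$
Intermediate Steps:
$m{\left(w,x \right)} = x^{2} - 38 w$ ($m{\left(w,x \right)} = - 38 w + x^{2} = x^{2} - 38 w$)
$U = -1827161784$ ($U = \left(34632 + 98 \cdot 54\right) \left(-15073 - 30693\right) = \left(34632 + 5292\right) \left(-45766\right) = 39924 \left(-45766\right) = -1827161784$)
$\frac{U}{m{\left(G{\left(-6 \right)},L{\left(17 \right)} \right)}} = - \frac{1827161784}{9^{2} - 228} = - \frac{1827161784}{81 - 228} = - \frac{1827161784}{-147} = \left(-1827161784\right) \left(- \frac{1}{147}\right) = 12429672$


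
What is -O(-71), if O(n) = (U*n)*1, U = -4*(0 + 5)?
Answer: -1420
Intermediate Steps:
U = -20 (U = -4*5 = -20)
O(n) = -20*n (O(n) = -20*n*1 = -20*n)
-O(-71) = -(-20)*(-71) = -1*1420 = -1420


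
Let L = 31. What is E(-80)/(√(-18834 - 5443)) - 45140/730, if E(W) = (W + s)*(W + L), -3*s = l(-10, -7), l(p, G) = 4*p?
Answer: -4514/73 - 9800*I*√24277/72831 ≈ -61.836 - 20.966*I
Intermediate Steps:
s = 40/3 (s = -4*(-10)/3 = -⅓*(-40) = 40/3 ≈ 13.333)
E(W) = (31 + W)*(40/3 + W) (E(W) = (W + 40/3)*(W + 31) = (40/3 + W)*(31 + W) = (31 + W)*(40/3 + W))
E(-80)/(√(-18834 - 5443)) - 45140/730 = (1240/3 + (-80)² + (133/3)*(-80))/(√(-18834 - 5443)) - 45140/730 = (1240/3 + 6400 - 10640/3)/(√(-24277)) - 45140*1/730 = 9800/(3*((I*√24277))) - 4514/73 = 9800*(-I*√24277/24277)/3 - 4514/73 = -9800*I*√24277/72831 - 4514/73 = -4514/73 - 9800*I*√24277/72831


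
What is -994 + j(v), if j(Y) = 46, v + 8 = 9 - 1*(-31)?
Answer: -948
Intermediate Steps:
v = 32 (v = -8 + (9 - 1*(-31)) = -8 + (9 + 31) = -8 + 40 = 32)
-994 + j(v) = -994 + 46 = -948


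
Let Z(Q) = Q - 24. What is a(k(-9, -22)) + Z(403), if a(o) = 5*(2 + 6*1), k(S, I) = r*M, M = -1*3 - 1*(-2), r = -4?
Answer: 419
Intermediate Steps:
M = -1 (M = -3 + 2 = -1)
k(S, I) = 4 (k(S, I) = -4*(-1) = 4)
Z(Q) = -24 + Q
a(o) = 40 (a(o) = 5*(2 + 6) = 5*8 = 40)
a(k(-9, -22)) + Z(403) = 40 + (-24 + 403) = 40 + 379 = 419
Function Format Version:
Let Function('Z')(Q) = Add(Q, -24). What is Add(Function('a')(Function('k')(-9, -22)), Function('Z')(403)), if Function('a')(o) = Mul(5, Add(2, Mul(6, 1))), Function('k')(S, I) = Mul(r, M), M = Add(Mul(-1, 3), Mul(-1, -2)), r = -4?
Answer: 419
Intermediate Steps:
M = -1 (M = Add(-3, 2) = -1)
Function('k')(S, I) = 4 (Function('k')(S, I) = Mul(-4, -1) = 4)
Function('Z')(Q) = Add(-24, Q)
Function('a')(o) = 40 (Function('a')(o) = Mul(5, Add(2, 6)) = Mul(5, 8) = 40)
Add(Function('a')(Function('k')(-9, -22)), Function('Z')(403)) = Add(40, Add(-24, 403)) = Add(40, 379) = 419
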